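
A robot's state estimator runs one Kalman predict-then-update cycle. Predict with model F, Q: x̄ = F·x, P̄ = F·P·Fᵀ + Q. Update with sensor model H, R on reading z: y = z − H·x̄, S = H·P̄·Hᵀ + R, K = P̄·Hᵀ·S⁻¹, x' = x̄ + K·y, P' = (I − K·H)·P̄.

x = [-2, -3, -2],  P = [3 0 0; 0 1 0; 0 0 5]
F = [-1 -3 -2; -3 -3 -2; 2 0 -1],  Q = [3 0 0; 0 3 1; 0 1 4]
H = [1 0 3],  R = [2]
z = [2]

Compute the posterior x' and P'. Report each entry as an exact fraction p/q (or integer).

x' = [3421/250, 4631/250, -969/250]
P' = [6541/250 8701/250 -2149/250; 8701/250 14461/250 -2889/250; -2149/250 -2889/250 761/250]

x̄ = F·x = [15, 19, -2]
P̄ = F·P·Fᵀ + Q = [35 38 4; 38 59 -7; 4 -7 21]
y = z − H·x̄ = [-7]
S = H·P̄·Hᵀ + R = [250]
K = P̄·Hᵀ·S⁻¹ = [47/250; 17/250; 67/250]
x' = x̄ + K·y = [3421/250, 4631/250, -969/250]
P' = (I − K·H)·P̄ = [6541/250 8701/250 -2149/250; 8701/250 14461/250 -2889/250; -2149/250 -2889/250 761/250]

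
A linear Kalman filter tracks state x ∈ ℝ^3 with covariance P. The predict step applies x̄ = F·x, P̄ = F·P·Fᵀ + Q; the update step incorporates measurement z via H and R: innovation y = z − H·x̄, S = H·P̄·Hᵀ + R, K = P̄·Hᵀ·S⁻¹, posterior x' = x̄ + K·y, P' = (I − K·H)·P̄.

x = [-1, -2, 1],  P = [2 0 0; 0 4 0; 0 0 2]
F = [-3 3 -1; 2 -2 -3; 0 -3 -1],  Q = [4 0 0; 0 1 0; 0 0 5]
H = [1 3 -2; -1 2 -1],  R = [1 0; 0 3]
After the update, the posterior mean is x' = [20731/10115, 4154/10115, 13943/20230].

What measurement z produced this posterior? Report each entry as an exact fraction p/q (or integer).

x̄ = F·x = [-4, -1, 5]
P̄ = F·P·Fᵀ + Q = [60 -30 -34; -30 43 30; -34 30 43]
S = H·P̄·Hᵀ + R = [216 70; 70 210]
K = P̄·Hᵀ·S⁻¹ = [100/289 -5309/10115; 31/578 7923/20230; -141/578 3279/10115]
x' − x̄ = [61191/10115, 14269/10115, -87207/20230] = K·y
y = (KᵀK)⁻¹·Kᵀ·(x' − x̄) = [19, 1]
z = y + H·x̄ = [19, 1] + [-17, -3] = [2, -2]

z = [2, -2]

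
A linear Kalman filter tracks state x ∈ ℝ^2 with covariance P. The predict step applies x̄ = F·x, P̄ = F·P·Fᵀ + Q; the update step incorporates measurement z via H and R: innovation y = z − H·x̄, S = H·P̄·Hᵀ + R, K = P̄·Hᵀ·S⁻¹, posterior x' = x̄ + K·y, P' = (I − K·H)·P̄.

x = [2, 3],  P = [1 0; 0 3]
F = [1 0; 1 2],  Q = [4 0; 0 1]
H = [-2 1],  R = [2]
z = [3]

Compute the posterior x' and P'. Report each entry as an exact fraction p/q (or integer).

x̄ = F·x = [2, 8]
P̄ = F·P·Fᵀ + Q = [5 1; 1 14]
y = z − H·x̄ = [-1]
S = H·P̄·Hᵀ + R = [32]
K = P̄·Hᵀ·S⁻¹ = [-9/32; 3/8]
x' = x̄ + K·y = [73/32, 61/8]
P' = (I − K·H)·P̄ = [79/32 35/8; 35/8 19/2]

x' = [73/32, 61/8]
P' = [79/32 35/8; 35/8 19/2]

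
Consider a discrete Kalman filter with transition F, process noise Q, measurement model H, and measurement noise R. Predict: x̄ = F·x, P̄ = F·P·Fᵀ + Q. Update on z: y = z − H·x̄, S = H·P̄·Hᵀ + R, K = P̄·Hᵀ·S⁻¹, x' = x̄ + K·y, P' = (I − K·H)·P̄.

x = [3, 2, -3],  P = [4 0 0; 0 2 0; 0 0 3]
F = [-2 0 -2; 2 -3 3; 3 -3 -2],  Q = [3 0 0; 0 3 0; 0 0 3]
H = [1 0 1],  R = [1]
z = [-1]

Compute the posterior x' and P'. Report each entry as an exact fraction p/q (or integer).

x' = [-190/77, -593/77, 123/77]
P' = [2026/77 -2428/77 -2007/77; -2428/77 4828/77 2418/77; -2007/77 2418/77 2064/77]

x̄ = F·x = [0, -9, 9]
P̄ = F·P·Fᵀ + Q = [31 -34 -12; -34 64 24; -12 24 69]
y = z − H·x̄ = [-10]
S = H·P̄·Hᵀ + R = [77]
K = P̄·Hᵀ·S⁻¹ = [19/77; -10/77; 57/77]
x' = x̄ + K·y = [-190/77, -593/77, 123/77]
P' = (I − K·H)·P̄ = [2026/77 -2428/77 -2007/77; -2428/77 4828/77 2418/77; -2007/77 2418/77 2064/77]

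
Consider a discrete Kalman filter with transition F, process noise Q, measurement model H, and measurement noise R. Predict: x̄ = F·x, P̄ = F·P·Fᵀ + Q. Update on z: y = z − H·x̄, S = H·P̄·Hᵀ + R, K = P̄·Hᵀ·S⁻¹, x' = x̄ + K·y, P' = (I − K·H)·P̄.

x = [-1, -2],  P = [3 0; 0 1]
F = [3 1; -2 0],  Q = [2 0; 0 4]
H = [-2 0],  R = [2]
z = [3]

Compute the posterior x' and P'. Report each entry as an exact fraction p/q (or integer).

x' = [-95/61, -4/61]
P' = [30/61 -18/61; -18/61 328/61]

x̄ = F·x = [-5, 2]
P̄ = F·P·Fᵀ + Q = [30 -18; -18 16]
y = z − H·x̄ = [-7]
S = H·P̄·Hᵀ + R = [122]
K = P̄·Hᵀ·S⁻¹ = [-30/61; 18/61]
x' = x̄ + K·y = [-95/61, -4/61]
P' = (I − K·H)·P̄ = [30/61 -18/61; -18/61 328/61]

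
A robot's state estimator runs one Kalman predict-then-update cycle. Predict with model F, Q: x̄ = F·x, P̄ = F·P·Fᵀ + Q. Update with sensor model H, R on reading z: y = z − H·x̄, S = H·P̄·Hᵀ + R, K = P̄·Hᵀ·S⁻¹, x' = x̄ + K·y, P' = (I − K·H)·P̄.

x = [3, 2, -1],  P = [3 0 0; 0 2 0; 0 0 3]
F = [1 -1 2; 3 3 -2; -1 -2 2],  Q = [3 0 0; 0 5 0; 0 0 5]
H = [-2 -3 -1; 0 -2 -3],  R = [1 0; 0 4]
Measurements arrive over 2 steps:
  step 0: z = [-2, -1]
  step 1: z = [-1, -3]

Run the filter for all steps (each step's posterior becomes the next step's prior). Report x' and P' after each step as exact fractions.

step 0: x̄ = F·x = [-1, 17, -9]
step 0: P̄ = F·P·Fᵀ + Q = [20 -9 13; -9 62 -33; 13 -33 28]
step 0: y = z − H·x̄ = [38, 6]
step 0: S = H·P̄·Hᵀ + R = [413 135; 135 108]
step 0: K = P̄·Hᵀ·S⁻¹ = [1/977 -1721/8793; -415/977 7900/26379; 270/977 -1501/2931]
step 0: x' = x̄ + K·y = [-6259/2931, 23351/8793, -1535/977]
step 0: P' = (I − K·H)·P̄ = [46651/2931 -120947/8793 9214/977; -120947/8793 320323/26379 -24898/2931; 9214/977 -24898/2931 6200/977]
step 1: x̄ = F·x = [-69758/8793, 13784/2931, -55555/8793]
step 1: P̄ = F·P·Fᵀ + Q = [4106041/26379 -389512/8793 2597720/26379; -389512/8793 70627/2931 -278714/8793; 2597720/26379 -278714/8793 1848826/26379]
step 1: y = z − H·x̄ = [-79808/8793, -12260/977]
step 1: S = H·P̄·Hᵀ + R = [15371752/26379 1230550/2931; 1230550/2931 342734/977]
step 1: K = P̄·Hᵀ·S⁻¹ = [-67911787/185686321 -28204711/185686321; -37592265/371372642 94639035/371372642; 8839105/185686321 -88317868/185686321]
step 1: x' = x̄ + K·y = [-502797074/185686321, 450056514/185686321, -145142875/185686321]
step 1: P' = (I − K·H)·P̄ = [4265036385/185686321 -3642757399/185686321 2466111214/185686321; -3642757399/185686321 6314917389/371372642 -2168065153/185686321; 2466111214/185686321 -2168065153/185686321 1563133926/185686321]

step 0: x' = [-6259/2931, 23351/8793, -1535/977], P' = [46651/2931 -120947/8793 9214/977; -120947/8793 320323/26379 -24898/2931; 9214/977 -24898/2931 6200/977]
step 1: x' = [-502797074/185686321, 450056514/185686321, -145142875/185686321], P' = [4265036385/185686321 -3642757399/185686321 2466111214/185686321; -3642757399/185686321 6314917389/371372642 -2168065153/185686321; 2466111214/185686321 -2168065153/185686321 1563133926/185686321]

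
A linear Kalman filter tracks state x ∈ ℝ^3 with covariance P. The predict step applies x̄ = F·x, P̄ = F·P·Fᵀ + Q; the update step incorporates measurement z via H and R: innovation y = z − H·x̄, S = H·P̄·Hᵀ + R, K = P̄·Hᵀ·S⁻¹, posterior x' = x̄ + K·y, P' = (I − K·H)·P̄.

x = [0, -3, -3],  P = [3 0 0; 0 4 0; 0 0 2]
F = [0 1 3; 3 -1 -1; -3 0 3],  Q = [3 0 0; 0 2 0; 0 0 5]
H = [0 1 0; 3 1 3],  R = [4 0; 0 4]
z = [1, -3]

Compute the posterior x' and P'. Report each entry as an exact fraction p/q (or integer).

x̄ = F·x = [-12, 6, -9]
P̄ = F·P·Fᵀ + Q = [25 -10 18; -10 35 -33; 18 -33 50]
y = z − H·x̄ = [-5, 54]
S = H·P̄·Hᵀ + R = [39 -94; -94 780]
K = P̄·Hᵀ·S⁻¹ = [1693/10792 3701/21584; 1154/1349 -47/2698; -4833/10792 3567/21584]
x' = x̄ + K·y = [-19021/5396, 1055/1349, 11673/5396]
P' = (I − K·H)·P̄ = [133041/21584 1693/2698 -132621/21584; 1693/2698 4616/1349 -4833/2698; -132621/21584 -4833/2698 150265/21584]

x' = [-19021/5396, 1055/1349, 11673/5396]
P' = [133041/21584 1693/2698 -132621/21584; 1693/2698 4616/1349 -4833/2698; -132621/21584 -4833/2698 150265/21584]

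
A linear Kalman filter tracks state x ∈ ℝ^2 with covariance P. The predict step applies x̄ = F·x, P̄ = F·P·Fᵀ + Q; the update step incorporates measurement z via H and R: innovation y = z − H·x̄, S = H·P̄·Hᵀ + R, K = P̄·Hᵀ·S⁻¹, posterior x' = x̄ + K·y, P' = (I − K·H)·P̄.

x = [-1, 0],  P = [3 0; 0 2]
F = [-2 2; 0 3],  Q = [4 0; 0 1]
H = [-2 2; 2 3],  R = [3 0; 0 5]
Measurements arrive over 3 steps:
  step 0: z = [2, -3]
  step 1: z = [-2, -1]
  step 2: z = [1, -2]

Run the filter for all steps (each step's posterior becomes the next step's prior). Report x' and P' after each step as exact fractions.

step 0: x̄ = F·x = [2, 0]
step 0: P̄ = F·P·Fᵀ + Q = [24 12; 12 19]
step 0: y = z − H·x̄ = [6, -7]
step 0: S = H·P̄·Hᵀ + R = [79 -6; -6 416]
step 0: K = P̄·Hᵀ·S⁻¹ = [-2370/8207 1623/8207; 3155/16414 6483/32828]
step 0: x' = x̄ + K·y = [-9167/8207, -7521/32828]
step 0: P' = (I − K·H)·P̄ = [3756/8207 201/8207; 201/8207 10269/32828]
step 1: x̄ = F·x = [29147/16414, -22563/32828]
step 1: P̄ = F·P·Fᵀ + Q = [56513/8207 28395/16414; 28395/16414 125249/32828]
step 1: y = z − H·x̄ = [48029/16414, -81727/32828]
step 1: S = H·P̄·Hᵀ + R = [262342/8207 -133147/16414; -133147/16414 2877069/32828]
step 1: K = P̄·Hᵀ·S⁻¹ = [-24619100/89807227 17151742/89807227; 15968910/89807227 16752301/89807227]
step 1: x' = x̄ + K·y = [44736218/89807227, -56704466/89807227]
step 1: P' = (I − K·H)·P̄ = [39308932/89807227 2380282/89807227; 2380282/89807227 26333647/89807227]
step 2: x̄ = F·x = [-202881368/89807227, -170113398/89807227]
step 2: P̄ = F·P·Fᵀ + Q = [602756968/89807227 143720190/89807227; 143720190/89807227 326810050/89807227]
step 2: y = z − H·x̄ = [24271287/89807227, 736488476/89807227]
step 2: S = H·P̄·Hᵀ + R = [2837928233/89807227 -737607952/89807227; -737607952/89807227 7525996737/89807227]
step 2: K = P̄·Hᵀ·S⁻¹ = [-63493714780/231765012971 44178921518/231765012971; 41099796600/231765012971 43072509590/231765012971]
step 2: x' = x̄ + K·y = [-178433418060/231765012971, -74675304134/231765012971]
step 2: P' = (I − K·H)·P̄ = [101323264820/231765012971 6082692650/231765012971; 6082692650/231765012971 67732387550/231765012971]

step 0: x' = [-9167/8207, -7521/32828], P' = [3756/8207 201/8207; 201/8207 10269/32828]
step 1: x' = [44736218/89807227, -56704466/89807227], P' = [39308932/89807227 2380282/89807227; 2380282/89807227 26333647/89807227]
step 2: x' = [-178433418060/231765012971, -74675304134/231765012971], P' = [101323264820/231765012971 6082692650/231765012971; 6082692650/231765012971 67732387550/231765012971]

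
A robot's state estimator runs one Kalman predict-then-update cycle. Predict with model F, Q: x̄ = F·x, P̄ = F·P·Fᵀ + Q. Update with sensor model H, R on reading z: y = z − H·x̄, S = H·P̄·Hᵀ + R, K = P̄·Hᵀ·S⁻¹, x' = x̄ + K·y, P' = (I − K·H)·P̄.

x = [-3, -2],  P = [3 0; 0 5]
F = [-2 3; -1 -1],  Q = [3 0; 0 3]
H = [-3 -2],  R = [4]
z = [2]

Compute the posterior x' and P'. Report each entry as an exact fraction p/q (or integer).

x' = [-81/20, 41/8]
P' = [213/40 -117/16; -117/16 1051/96]

x̄ = F·x = [0, 5]
P̄ = F·P·Fᵀ + Q = [60 -9; -9 11]
y = z − H·x̄ = [12]
S = H·P̄·Hᵀ + R = [480]
K = P̄·Hᵀ·S⁻¹ = [-27/80; 1/96]
x' = x̄ + K·y = [-81/20, 41/8]
P' = (I − K·H)·P̄ = [213/40 -117/16; -117/16 1051/96]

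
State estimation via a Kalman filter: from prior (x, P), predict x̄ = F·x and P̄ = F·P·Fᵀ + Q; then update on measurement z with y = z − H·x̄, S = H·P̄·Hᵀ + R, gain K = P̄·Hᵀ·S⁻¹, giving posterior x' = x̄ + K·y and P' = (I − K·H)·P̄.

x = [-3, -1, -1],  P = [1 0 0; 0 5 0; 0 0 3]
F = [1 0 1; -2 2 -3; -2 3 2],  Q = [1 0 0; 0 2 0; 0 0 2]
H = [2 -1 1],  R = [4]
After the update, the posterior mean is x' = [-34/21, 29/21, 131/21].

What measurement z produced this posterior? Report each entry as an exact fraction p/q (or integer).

z = [2]

x̄ = F·x = [-4, 7, 1]
P̄ = F·P·Fᵀ + Q = [5 -11 4; -11 53 16; 4 16 63]
S = H·P̄·Hᵀ + R = [168]
K = P̄·Hᵀ·S⁻¹ = [25/168; -59/168; 55/168]
x' − x̄ = [50/21, -118/21, 110/21] = K·y
y = (KᵀK)⁻¹·Kᵀ·(x' − x̄) = [16]
z = y + H·x̄ = [16] + [-14] = [2]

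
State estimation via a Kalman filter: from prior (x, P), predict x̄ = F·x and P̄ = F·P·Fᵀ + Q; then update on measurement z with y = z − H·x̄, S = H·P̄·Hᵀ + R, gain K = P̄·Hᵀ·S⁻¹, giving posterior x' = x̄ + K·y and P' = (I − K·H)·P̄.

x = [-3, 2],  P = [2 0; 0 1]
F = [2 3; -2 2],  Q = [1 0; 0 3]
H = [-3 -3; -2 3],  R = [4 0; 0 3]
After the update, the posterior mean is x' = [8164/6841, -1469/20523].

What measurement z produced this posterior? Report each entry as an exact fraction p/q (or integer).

x̄ = F·x = [0, 10]
P̄ = F·P·Fᵀ + Q = [18 -2; -2 15]
S = H·P̄·Hᵀ + R = [265 -21; -21 234]
K = P̄·Hᵀ·S⁻¹ = [-1346/6841 -4046/20523; -2699/20523 12166/61569]
x' − x̄ = [8164/6841, -206699/20523] = K·y
y = (KᵀK)⁻¹·Kᵀ·(x' − x̄) = [27, -33]
z = y + H·x̄ = [27, -33] + [-30, 30] = [-3, -3]

z = [-3, -3]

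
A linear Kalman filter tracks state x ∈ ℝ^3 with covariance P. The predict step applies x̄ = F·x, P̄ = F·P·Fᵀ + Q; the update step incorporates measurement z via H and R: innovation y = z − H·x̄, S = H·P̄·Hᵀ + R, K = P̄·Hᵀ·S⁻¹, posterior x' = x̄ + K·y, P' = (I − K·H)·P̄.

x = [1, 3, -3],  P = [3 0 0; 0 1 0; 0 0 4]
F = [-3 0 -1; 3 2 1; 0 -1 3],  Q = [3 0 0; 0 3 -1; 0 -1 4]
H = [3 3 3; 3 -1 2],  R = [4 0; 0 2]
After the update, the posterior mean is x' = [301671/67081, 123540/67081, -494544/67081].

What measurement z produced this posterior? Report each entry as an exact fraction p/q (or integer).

z = [-3, -3]

x̄ = F·x = [0, 6, -12]
P̄ = F·P·Fᵀ + Q = [34 -31 -12; -31 38 9; -12 9 41]
S = H·P̄·Hᵀ + R = [409 99; 99 516]
K = P̄·Hᵀ·S⁻¹ = [-8241/67081 47254/201243; 11985/67081 -50969/201243; 18387/67081 3847/201243]
x' − x̄ = [301671/67081, -278946/67081, 310428/67081] = K·y
y = (KᵀK)⁻¹·Kᵀ·(x' − x̄) = [15, 27]
z = y + H·x̄ = [15, 27] + [-18, -30] = [-3, -3]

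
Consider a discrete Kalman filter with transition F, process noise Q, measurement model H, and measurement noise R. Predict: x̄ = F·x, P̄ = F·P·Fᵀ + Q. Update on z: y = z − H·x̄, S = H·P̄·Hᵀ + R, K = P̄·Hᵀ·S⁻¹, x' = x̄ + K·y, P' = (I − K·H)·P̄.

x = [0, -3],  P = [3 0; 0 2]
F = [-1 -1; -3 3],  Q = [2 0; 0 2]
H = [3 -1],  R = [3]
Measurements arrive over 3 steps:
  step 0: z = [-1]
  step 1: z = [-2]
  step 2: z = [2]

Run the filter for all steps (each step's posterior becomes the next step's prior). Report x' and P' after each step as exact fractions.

step 0: x' = [-3/5, -7/5], P' = [341/95 51/5; 51/5 159/5]
step 1: x' = [-1738/5839, 6308/5839], P' = [87642/110941 189396/110941; 189396/110941 679566/110941]
step 2: x' = [28724242/27016019, 34963670/27016019], P' = [21517474/27016019 46914168/27016019; 46914168/27016019 167877330/27016019]

step 0: x̄ = F·x = [3, -9]
step 0: P̄ = F·P·Fᵀ + Q = [7 3; 3 47]
step 0: y = z − H·x̄ = [-19]
step 0: S = H·P̄·Hᵀ + R = [95]
step 0: K = P̄·Hᵀ·S⁻¹ = [18/95; -2/5]
step 0: x' = x̄ + K·y = [-3/5, -7/5]
step 0: P' = (I − K·H)·P̄ = [341/95 51/5; 51/5 159/5]
step 1: x̄ = F·x = [2, -12/5]
step 1: P̄ = F·P·Fᵀ + Q = [1098/19 -1608/19; -1608/19 13006/95]
step 1: y = z − H·x̄ = [-52/5]
step 1: S = H·P̄·Hᵀ + R = [5839/5]
step 1: K = P̄·Hᵀ·S⁻¹ = [1290/5839; -1954/5839]
step 1: x' = x̄ + K·y = [-1738/5839, 6308/5839]
step 1: P' = (I − K·H)·P̄ = [87642/110941 189396/110941; 189396/110941 679566/110941]
step 2: x̄ = F·x = [-4570/5839, 24138/5839]
step 2: P̄ = F·P·Fᵀ + Q = [1367882/110941 -1775772/110941; -1775772/110941 3717626/110941]
step 2: y = z − H·x̄ = [49526/5839]
step 2: S = H·P̄·Hᵀ + R = [27016019/110941]
step 2: K = P̄·Hᵀ·S⁻¹ = [5879418/27016019; -9044942/27016019]
step 2: x' = x̄ + K·y = [28724242/27016019, 34963670/27016019]
step 2: P' = (I − K·H)·P̄ = [21517474/27016019 46914168/27016019; 46914168/27016019 167877330/27016019]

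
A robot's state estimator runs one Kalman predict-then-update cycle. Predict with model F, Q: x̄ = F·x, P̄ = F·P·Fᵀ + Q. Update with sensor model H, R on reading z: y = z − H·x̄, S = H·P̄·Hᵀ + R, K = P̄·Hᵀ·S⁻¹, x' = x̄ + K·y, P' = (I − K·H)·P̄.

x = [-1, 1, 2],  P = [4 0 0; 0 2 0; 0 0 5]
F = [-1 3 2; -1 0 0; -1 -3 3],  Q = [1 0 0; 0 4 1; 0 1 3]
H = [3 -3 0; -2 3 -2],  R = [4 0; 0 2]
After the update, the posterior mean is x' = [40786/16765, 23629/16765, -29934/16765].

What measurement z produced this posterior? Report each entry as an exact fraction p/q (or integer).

z = [3, 3]

x̄ = F·x = [8, 1, 4]
P̄ = F·P·Fᵀ + Q = [43 4 16; 4 8 5; 16 5 70]
S = H·P̄·Hᵀ + R = [391 -336; -336 546]
K = P̄·Hᵀ·S⁻¹ = [673/2395 -1067/50295; -108/2395 -281/16765; -827/2395 -50299/100590]
x' − x̄ = [-93334/16765, 6864/16765, -96994/16765] = K·y
y = (KᵀK)⁻¹·Kᵀ·(x' − x̄) = [-18, 24]
z = y + H·x̄ = [-18, 24] + [21, -21] = [3, 3]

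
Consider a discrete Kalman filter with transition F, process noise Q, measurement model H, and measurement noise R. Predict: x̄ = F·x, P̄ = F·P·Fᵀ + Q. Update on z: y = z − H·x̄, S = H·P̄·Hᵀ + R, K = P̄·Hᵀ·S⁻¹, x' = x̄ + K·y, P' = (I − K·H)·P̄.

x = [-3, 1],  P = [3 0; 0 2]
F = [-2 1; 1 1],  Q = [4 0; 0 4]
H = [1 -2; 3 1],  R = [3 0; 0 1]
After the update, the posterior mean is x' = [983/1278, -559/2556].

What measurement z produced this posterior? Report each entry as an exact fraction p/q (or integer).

x̄ = F·x = [7, -2]
P̄ = F·P·Fᵀ + Q = [18 -4; -4 9]
S = H·P̄·Hᵀ + R = [73 56; 56 148]
K = P̄·Hᵀ·S⁻¹ = [262/1917 1097/3834; -772/1917 1013/7668]
x' − x̄ = [-7963/1278, 4553/2556] = K·y
y = (KᵀK)⁻¹·Kᵀ·(x' − x̄) = [-10, -17]
z = y + H·x̄ = [-10, -17] + [11, 19] = [1, 2]

z = [1, 2]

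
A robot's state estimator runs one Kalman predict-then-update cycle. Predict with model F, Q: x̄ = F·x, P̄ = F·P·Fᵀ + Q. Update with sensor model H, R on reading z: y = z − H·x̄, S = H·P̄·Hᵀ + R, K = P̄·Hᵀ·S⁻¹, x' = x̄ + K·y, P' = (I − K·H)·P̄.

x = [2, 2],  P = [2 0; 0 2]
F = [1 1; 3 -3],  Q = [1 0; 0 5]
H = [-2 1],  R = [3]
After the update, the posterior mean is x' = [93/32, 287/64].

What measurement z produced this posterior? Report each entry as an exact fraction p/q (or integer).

x̄ = F·x = [4, 0]
P̄ = F·P·Fᵀ + Q = [5 0; 0 41]
S = H·P̄·Hᵀ + R = [64]
K = P̄·Hᵀ·S⁻¹ = [-5/32; 41/64]
x' − x̄ = [-35/32, 287/64] = K·y
y = (KᵀK)⁻¹·Kᵀ·(x' − x̄) = [7]
z = y + H·x̄ = [7] + [-8] = [-1]

z = [-1]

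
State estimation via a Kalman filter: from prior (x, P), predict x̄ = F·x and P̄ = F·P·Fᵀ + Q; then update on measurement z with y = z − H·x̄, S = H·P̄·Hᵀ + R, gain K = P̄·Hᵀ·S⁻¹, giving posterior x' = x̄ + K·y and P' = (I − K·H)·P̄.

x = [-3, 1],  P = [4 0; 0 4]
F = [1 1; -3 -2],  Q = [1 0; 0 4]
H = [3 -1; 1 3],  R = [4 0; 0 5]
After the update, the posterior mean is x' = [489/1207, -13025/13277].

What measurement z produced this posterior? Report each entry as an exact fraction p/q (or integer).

z = [2, -3]

x̄ = F·x = [-2, 7]
P̄ = F·P·Fᵀ + Q = [9 -20; -20 56]
S = H·P̄·Hᵀ + R = [261 -301; -301 398]
K = P̄·Hᵀ·S⁻¹ = [305/1207 76/1207; -1620/13277 3712/13277]
x' − x̄ = [2903/1207, -105964/13277] = K·y
y = (KᵀK)⁻¹·Kᵀ·(x' − x̄) = [15, -22]
z = y + H·x̄ = [15, -22] + [-13, 19] = [2, -3]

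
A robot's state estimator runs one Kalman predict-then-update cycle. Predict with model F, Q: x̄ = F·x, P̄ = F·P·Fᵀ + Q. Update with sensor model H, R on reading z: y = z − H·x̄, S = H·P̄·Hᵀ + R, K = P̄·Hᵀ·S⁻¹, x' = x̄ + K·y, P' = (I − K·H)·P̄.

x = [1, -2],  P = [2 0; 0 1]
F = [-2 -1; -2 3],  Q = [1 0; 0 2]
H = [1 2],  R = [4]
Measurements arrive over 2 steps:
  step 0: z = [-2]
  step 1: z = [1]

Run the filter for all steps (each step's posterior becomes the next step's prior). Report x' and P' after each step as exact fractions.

step 0: x̄ = F·x = [0, -8]
step 0: P̄ = F·P·Fᵀ + Q = [10 5; 5 19]
step 0: y = z − H·x̄ = [14]
step 0: S = H·P̄·Hᵀ + R = [110]
step 0: K = P̄·Hᵀ·S⁻¹ = [2/11; 43/110]
step 0: x' = x̄ + K·y = [28/11, -139/55]
step 0: P' = (I − K·H)·P̄ = [70/11 -31/11; -31/11 241/110]
step 1: x̄ = F·x = [-141/55, -697/55]
step 1: P̄ = F·P·Fᵀ + Q = [1911/110 3317/110; 3317/110 8909/110]
step 1: y = z − H·x̄ = [318/11]
step 1: S = H·P̄·Hᵀ + R = [10251/22]
step 1: K = P̄·Hᵀ·S⁻¹ = [1709/10251; 1409/3417]
step 1: x' = x̄ + K·y = [38543/17085, -4283/5695]
step 1: P' = (I − K·H)·P̄ = [226648/51255 -32078/17085; -32078/17085 10043/5695]

step 0: x' = [28/11, -139/55], P' = [70/11 -31/11; -31/11 241/110]
step 1: x' = [38543/17085, -4283/5695], P' = [226648/51255 -32078/17085; -32078/17085 10043/5695]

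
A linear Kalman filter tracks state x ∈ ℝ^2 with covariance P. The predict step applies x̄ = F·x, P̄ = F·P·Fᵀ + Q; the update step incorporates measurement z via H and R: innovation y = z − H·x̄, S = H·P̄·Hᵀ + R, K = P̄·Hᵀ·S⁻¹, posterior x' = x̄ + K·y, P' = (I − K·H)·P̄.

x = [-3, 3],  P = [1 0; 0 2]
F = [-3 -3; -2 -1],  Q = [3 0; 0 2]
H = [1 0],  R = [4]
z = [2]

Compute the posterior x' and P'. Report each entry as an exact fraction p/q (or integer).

x' = [30/17, 63/17]
P' = [60/17 24/17; 24/17 64/17]

x̄ = F·x = [0, 3]
P̄ = F·P·Fᵀ + Q = [30 12; 12 8]
y = z − H·x̄ = [2]
S = H·P̄·Hᵀ + R = [34]
K = P̄·Hᵀ·S⁻¹ = [15/17; 6/17]
x' = x̄ + K·y = [30/17, 63/17]
P' = (I − K·H)·P̄ = [60/17 24/17; 24/17 64/17]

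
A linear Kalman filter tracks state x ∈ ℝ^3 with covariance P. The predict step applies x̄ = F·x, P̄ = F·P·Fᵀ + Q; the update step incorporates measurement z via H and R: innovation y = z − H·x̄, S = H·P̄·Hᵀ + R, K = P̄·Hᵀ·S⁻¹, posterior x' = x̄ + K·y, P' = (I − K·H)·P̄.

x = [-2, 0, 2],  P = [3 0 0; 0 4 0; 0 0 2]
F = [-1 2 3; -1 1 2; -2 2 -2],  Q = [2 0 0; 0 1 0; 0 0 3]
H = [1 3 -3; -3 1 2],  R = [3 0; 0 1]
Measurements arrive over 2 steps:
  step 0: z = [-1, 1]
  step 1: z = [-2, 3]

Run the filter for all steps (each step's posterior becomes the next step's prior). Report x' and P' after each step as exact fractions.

step 0: x' = [70930/18149, 57877/18149, 86561/18149], P' = [311415/18149 236409/18149 344160/18149; 236409/18149 183721/18149 261873/18149; 344160/18149 261873/18149 383017/18149]
step 1: x' = [-873494807/2653396843, 707265687/2653396843, 2252976503/2653396843], P' = [4527988059/2653396843 3182880135/2653396843 4797295719/2653396843; 3182880135/2653396843 2820426953/2653396843 3448141944/2653396843; 4797295719/2653396843 3448141944/2653396843 5463284733/2653396843]

step 0: x̄ = F·x = [8, 6, 0]
step 0: P̄ = F·P·Fᵀ + Q = [39 23 10; 23 16 6; 10 6 39]
step 0: y = z − H·x̄ = [-27, 19]
step 0: S = H·P̄·Hᵀ + R = [507 -359; -359 290]
step 0: K = P̄·Hᵀ·S⁻¹ = [-3946/18149 -9516/18149; 651/18149 -1760/18149; -6424/18149 -4573/18149]
step 0: x' = x̄ + K·y = [70930/18149, 57877/18149, 86561/18149]
step 0: P' = (I − K·H)·P̄ = [311415/18149 236409/18149 344160/18149; 236409/18149 183721/18149 261873/18149; 344160/18149 261873/18149 383017/18149]
step 1: x̄ = F·x = [304507/18149, 160069/18149, -199228/18149]
step 1: P̄ = F·P·Fᵀ + Q = [4661630/18149 2380043/18149 -3211736/18149; 2380043/18149 1243387/18149 -1652006/18149; -3211736/18149 -1652006/18149 2334083/18149]
step 1: y = z − H·x̄ = [-1418696/18149, 1206355/18149]
step 1: S = H·P̄·Hᵀ + R = [100200089/18149 -83584685/18149; -83584685/18149 70205088/18149]
step 1: K = P̄·Hᵀ·S⁻¹ = [-105086231/2653396843 -806492604/2653396843; 433245054/2653396843 168070436/2653396843; -416044216/2653396843 -17175747/2653396843]
step 1: x' = x̄ + K·y = [-873494807/2653396843, 707265687/2653396843, 2252976503/2653396843]
step 1: P' = (I − K·H)·P̄ = [4527988059/2653396843 3182880135/2653396843 4797295719/2653396843; 3182880135/2653396843 2820426953/2653396843 3448141944/2653396843; 4797295719/2653396843 3448141944/2653396843 5463284733/2653396843]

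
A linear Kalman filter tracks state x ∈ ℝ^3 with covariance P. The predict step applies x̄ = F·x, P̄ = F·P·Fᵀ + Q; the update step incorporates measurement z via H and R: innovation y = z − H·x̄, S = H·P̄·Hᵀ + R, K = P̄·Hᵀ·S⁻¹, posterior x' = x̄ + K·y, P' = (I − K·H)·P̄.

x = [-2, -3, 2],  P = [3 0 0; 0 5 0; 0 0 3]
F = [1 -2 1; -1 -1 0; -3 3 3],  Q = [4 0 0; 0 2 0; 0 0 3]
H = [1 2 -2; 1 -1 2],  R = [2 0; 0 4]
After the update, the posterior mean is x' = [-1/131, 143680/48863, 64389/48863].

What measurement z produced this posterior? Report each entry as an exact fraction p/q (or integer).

z = [3, -1]

x̄ = F·x = [6, 5, 3]
P̄ = F·P·Fᵀ + Q = [30 7 -30; 7 10 -6; -30 -6 102]
S = H·P̄·Hᵀ + R = [676 -427; -427 342]
K = P̄·Hᵀ·S⁻¹ = [53/131 52/131; 6933/48863 6513/48863; -7272/48863 16638/48863]
x' − x̄ = [-787/131, -100635/48863, -82200/48863] = K·y
y = (KᵀK)⁻¹·Kᵀ·(x' − x̄) = [-7, -8]
z = y + H·x̄ = [-7, -8] + [10, 7] = [3, -1]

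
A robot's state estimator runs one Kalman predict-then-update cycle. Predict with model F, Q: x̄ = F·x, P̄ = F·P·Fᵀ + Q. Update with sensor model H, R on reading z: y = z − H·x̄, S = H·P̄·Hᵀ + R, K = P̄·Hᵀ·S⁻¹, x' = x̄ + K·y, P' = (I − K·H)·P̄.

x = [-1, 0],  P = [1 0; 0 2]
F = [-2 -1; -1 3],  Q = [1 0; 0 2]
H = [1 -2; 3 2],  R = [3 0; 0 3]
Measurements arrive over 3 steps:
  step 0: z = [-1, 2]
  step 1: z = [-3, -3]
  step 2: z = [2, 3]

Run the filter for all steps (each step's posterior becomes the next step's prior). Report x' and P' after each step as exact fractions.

step 0: x̄ = F·x = [2, 1]
step 0: P̄ = F·P·Fᵀ + Q = [7 -4; -4 21]
step 0: y = z − H·x̄ = [-1, -6]
step 0: S = H·P̄·Hᵀ + R = [110 -47; -47 102]
step 0: K = P̄·Hᵀ·S⁻¹ = [2141/9011 2135/9011; -3282/9011 1138/9011]
step 0: x' = x̄ + K·y = [3071/9011, 5465/9011]
step 0: P' = (I − K·H)·P̄ = [3207/9011 -1608/9011; -1608/9011 4119/9011]
step 1: x̄ = F·x = [-11607/9011, 13324/9011]
step 1: P̄ = F·P·Fᵀ + Q = [19526/9011 2097/9011; 2097/9011 67948/9011]
step 1: y = z − H·x̄ = [11222/9011, -18860/9011]
step 1: S = H·P̄·Hᵀ + R = [309963/9011 -221602/9011; -221602/9011 499723/9011]
step 1: K = P̄·Hᵀ·S⁻¹ = [478796/2347979 507260/2347979; -3923373/11739895 1600553/11739895]
step 1: x' = x̄ + K·y = [-3489831/2347979, 9123054/11739895]
step 1: P' = (I − K·H)·P̄ = [739542/2347979 -348423/2347979; -348423/2347979 5014002/11739895]
step 2: x̄ = F·x = [25775256/11739895, 44818317/11739895]
step 2: P̄ = F·P·Fᵀ + Q = [24576277/11739895 1063989/11739895; 1063989/11739895 82756208/11739895]
step 2: y = z − H·x̄ = [87341168/11739895, -131742717/11739895]
step 2: S = H·P̄·Hᵀ + R = [386564838/11739895 -261551957/11739895; -261551957/11739895 600198878/11739895]
step 2: K = P̄·Hᵀ·S⁻¹ = [2837669393/13935930077 103375687/480549313; -4648832025/13935930077 65216393/480549313]
step 2: x' = x̄ + K·y = [18066320191/13935930077, -2607454872/13935930077]
step 2: P' = (I − K·H)·P̄ = [4376673237/13935930077 -2068167471/13935930077; -2068167471/13935930077 5939164302/13935930077]

step 0: x' = [3071/9011, 5465/9011], P' = [3207/9011 -1608/9011; -1608/9011 4119/9011]
step 1: x' = [-3489831/2347979, 9123054/11739895], P' = [739542/2347979 -348423/2347979; -348423/2347979 5014002/11739895]
step 2: x' = [18066320191/13935930077, -2607454872/13935930077], P' = [4376673237/13935930077 -2068167471/13935930077; -2068167471/13935930077 5939164302/13935930077]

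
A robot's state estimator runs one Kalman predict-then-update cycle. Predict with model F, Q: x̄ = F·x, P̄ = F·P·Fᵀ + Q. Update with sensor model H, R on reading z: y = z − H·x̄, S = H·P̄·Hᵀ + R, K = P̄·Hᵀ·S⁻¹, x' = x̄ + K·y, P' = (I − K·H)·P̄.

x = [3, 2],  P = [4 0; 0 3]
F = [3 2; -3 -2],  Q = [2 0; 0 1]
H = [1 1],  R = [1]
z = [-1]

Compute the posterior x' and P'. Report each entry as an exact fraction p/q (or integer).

x̄ = F·x = [13, -13]
P̄ = F·P·Fᵀ + Q = [50 -48; -48 49]
y = z − H·x̄ = [-1]
S = H·P̄·Hᵀ + R = [4]
K = P̄·Hᵀ·S⁻¹ = [1/2; 1/4]
x' = x̄ + K·y = [25/2, -53/4]
P' = (I − K·H)·P̄ = [49 -97/2; -97/2 195/4]

x' = [25/2, -53/4]
P' = [49 -97/2; -97/2 195/4]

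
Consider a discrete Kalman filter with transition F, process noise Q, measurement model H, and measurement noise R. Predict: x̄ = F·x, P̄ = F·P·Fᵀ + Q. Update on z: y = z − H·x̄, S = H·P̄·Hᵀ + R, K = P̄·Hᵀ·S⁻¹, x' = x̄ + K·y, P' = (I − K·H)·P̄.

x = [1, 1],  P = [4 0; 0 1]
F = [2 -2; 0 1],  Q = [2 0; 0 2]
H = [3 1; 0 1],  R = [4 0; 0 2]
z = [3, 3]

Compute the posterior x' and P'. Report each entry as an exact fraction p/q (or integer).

x̄ = F·x = [0, 1]
P̄ = F·P·Fᵀ + Q = [22 -2; -2 3]
y = z − H·x̄ = [2, 2]
S = H·P̄·Hᵀ + R = [193 -3; -3 5]
K = P̄·Hᵀ·S⁻¹ = [157/478 -97/478; -3/478 285/478]
x' = x̄ + K·y = [60/239, 521/239]
P' = (I − K·H)·P̄ = [137/239 -97/239; -97/239 285/239]

x' = [60/239, 521/239]
P' = [137/239 -97/239; -97/239 285/239]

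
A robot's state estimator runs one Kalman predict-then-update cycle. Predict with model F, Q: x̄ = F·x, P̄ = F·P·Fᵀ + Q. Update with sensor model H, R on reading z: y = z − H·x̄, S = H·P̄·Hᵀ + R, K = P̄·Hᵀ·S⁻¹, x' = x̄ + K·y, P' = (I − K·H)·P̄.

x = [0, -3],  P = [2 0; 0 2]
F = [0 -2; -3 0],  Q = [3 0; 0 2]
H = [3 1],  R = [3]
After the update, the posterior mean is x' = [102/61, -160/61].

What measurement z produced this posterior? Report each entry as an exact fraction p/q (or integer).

z = [2]

x̄ = F·x = [6, 0]
P̄ = F·P·Fᵀ + Q = [11 0; 0 20]
S = H·P̄·Hᵀ + R = [122]
K = P̄·Hᵀ·S⁻¹ = [33/122; 10/61]
x' − x̄ = [-264/61, -160/61] = K·y
y = (KᵀK)⁻¹·Kᵀ·(x' − x̄) = [-16]
z = y + H·x̄ = [-16] + [18] = [2]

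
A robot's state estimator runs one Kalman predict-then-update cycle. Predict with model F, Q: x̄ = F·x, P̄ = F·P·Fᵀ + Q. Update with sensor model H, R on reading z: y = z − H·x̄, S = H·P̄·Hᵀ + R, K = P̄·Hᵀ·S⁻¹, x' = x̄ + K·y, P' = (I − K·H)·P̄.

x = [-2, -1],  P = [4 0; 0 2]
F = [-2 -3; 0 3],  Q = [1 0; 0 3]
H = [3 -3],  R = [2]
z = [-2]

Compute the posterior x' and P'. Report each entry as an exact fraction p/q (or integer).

x̄ = F·x = [7, -3]
P̄ = F·P·Fᵀ + Q = [35 -18; -18 21]
y = z − H·x̄ = [-32]
S = H·P̄·Hᵀ + R = [830]
K = P̄·Hᵀ·S⁻¹ = [159/830; -117/830]
x' = x̄ + K·y = [361/415, 627/415]
P' = (I − K·H)·P̄ = [3769/830 3663/830; 3663/830 3741/830]

x' = [361/415, 627/415]
P' = [3769/830 3663/830; 3663/830 3741/830]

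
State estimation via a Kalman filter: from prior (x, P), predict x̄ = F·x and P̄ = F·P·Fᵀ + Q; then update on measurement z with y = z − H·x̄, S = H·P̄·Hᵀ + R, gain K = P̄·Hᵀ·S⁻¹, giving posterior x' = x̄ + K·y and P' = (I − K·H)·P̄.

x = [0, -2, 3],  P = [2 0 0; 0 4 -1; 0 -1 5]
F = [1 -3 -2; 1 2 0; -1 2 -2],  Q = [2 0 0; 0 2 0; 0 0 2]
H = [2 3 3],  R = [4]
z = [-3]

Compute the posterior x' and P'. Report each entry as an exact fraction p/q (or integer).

x̄ = F·x = [0, -4, -10]
P̄ = F·P·Fᵀ + Q = [48 -18 -8; -18 20 18; -8 18 48]
y = z − H·x̄ = [39]
S = H·P̄·Hᵀ + R = [820]
K = P̄·Hᵀ·S⁻¹ = [9/410; 39/410; 91/410]
x' = x̄ + K·y = [351/410, -119/410, -551/410]
P' = (I − K·H)·P̄ = [9759/205 -4041/205 -2459/205; -4041/205 2579/205 141/205; -2459/205 141/205 1559/205]

x' = [351/410, -119/410, -551/410]
P' = [9759/205 -4041/205 -2459/205; -4041/205 2579/205 141/205; -2459/205 141/205 1559/205]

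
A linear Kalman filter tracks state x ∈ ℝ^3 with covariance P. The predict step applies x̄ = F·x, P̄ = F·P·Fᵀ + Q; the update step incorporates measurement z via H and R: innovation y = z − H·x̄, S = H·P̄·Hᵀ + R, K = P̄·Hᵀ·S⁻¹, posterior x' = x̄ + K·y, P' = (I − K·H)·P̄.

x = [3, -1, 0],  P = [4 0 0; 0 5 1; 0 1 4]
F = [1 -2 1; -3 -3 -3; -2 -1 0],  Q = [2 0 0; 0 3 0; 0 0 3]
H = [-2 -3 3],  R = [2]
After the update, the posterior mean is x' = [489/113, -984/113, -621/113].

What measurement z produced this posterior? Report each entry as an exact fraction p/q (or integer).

x̄ = F·x = [5, -6, -5]
P̄ = F·P·Fᵀ + Q = [26 9 1; 9 138 42; 1 42 24]
S = H·P̄·Hᵀ + R = [904]
K = P̄·Hᵀ·S⁻¹ = [-19/226; -153/452; -7/113]
x' − x̄ = [-76/113, -306/113, -56/113] = K·y
y = (KᵀK)⁻¹·Kᵀ·(x' − x̄) = [8]
z = y + H·x̄ = [8] + [-7] = [1]

z = [1]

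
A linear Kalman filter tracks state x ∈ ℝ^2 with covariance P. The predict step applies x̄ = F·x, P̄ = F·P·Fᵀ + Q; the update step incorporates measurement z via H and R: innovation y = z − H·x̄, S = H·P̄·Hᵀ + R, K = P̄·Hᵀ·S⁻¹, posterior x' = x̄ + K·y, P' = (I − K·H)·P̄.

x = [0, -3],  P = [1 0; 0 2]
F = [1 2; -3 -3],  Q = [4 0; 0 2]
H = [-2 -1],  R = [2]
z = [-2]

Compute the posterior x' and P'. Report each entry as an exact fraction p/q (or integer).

x̄ = F·x = [-6, 9]
P̄ = F·P·Fᵀ + Q = [13 -15; -15 29]
y = z − H·x̄ = [-5]
S = H·P̄·Hᵀ + R = [23]
K = P̄·Hᵀ·S⁻¹ = [-11/23; 1/23]
x' = x̄ + K·y = [-83/23, 202/23]
P' = (I − K·H)·P̄ = [178/23 -334/23; -334/23 666/23]

x' = [-83/23, 202/23]
P' = [178/23 -334/23; -334/23 666/23]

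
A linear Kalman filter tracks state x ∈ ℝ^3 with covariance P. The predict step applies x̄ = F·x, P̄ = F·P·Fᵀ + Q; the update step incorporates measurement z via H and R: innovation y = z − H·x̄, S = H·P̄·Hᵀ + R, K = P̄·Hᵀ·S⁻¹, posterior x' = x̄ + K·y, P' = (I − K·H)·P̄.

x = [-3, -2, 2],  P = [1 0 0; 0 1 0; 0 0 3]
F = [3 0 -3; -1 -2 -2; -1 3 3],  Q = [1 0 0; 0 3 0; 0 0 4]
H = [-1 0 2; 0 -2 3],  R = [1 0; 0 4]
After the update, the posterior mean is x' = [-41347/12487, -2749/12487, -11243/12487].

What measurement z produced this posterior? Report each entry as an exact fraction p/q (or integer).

x̄ = F·x = [-15, 3, 3]
P̄ = F·P·Fᵀ + Q = [37 15 -30; 15 20 -23; -30 -23 41]
S = H·P̄·Hᵀ + R = [322 458; 458 729]
K = P̄·Hᵀ·S⁻¹ = [-15753/24974 2893/12487; 5453/24974 -3580/12487; 2123/12487 1561/12487]
x' − x̄ = [145958/12487, -40210/12487, -48704/12487] = K·y
y = (KᵀK)⁻¹·Kᵀ·(x' − x̄) = [-20, -4]
z = y + H·x̄ = [-20, -4] + [21, 3] = [1, -1]

z = [1, -1]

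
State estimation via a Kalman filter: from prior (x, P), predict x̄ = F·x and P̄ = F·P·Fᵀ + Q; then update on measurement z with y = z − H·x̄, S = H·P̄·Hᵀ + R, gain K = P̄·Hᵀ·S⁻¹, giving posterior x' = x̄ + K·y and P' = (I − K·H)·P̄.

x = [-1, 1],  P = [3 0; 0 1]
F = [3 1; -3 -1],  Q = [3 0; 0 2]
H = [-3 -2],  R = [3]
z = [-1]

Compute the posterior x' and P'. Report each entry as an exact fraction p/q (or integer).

x' = [-7/22, 10/11]
P' = [677/66 -160/11; -160/11 234/11]

x̄ = F·x = [-2, 2]
P̄ = F·P·Fᵀ + Q = [31 -28; -28 30]
y = z − H·x̄ = [-3]
S = H·P̄·Hᵀ + R = [66]
K = P̄·Hᵀ·S⁻¹ = [-37/66; 4/11]
x' = x̄ + K·y = [-7/22, 10/11]
P' = (I − K·H)·P̄ = [677/66 -160/11; -160/11 234/11]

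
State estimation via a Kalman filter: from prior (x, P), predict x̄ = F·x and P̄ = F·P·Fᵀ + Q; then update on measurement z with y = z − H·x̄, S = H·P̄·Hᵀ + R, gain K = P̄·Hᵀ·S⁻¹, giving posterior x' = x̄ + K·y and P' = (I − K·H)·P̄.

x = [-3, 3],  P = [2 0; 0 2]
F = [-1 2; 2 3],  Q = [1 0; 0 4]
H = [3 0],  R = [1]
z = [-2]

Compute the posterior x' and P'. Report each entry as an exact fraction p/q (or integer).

x̄ = F·x = [9, 3]
P̄ = F·P·Fᵀ + Q = [11 8; 8 30]
y = z − H·x̄ = [-29]
S = H·P̄·Hᵀ + R = [100]
K = P̄·Hᵀ·S⁻¹ = [33/100; 6/25]
x' = x̄ + K·y = [-57/100, -99/25]
P' = (I − K·H)·P̄ = [11/100 2/25; 2/25 606/25]

x' = [-57/100, -99/25]
P' = [11/100 2/25; 2/25 606/25]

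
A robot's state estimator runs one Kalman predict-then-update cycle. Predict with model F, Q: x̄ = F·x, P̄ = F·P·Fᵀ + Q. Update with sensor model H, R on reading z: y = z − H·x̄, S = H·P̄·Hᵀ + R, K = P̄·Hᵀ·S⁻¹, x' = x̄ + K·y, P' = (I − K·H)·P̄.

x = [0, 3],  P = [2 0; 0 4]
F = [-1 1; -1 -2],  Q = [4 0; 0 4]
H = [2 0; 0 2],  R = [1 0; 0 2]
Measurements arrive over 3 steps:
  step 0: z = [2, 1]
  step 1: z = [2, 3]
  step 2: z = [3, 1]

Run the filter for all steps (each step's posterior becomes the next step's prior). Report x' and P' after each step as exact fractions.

step 0: x' = [523/519, 560/1557], P' = [42/173 -2/519; -2/519 758/1557]
step 1: x' = [366283/407921, 504105/407921], P' = [96784/407921 -1144/407921; -1144/407921 188430/407921]
step 2: x' = [9913618/6982815, 791207/4189689], P' = [552106/2327605 -18748/6982815; -18748/6982815 9665756/20948445]

step 0: x̄ = F·x = [3, -6]
step 0: P̄ = F·P·Fᵀ + Q = [10 -6; -6 22]
step 0: y = z − H·x̄ = [-4, 13]
step 0: S = H·P̄·Hᵀ + R = [41 -24; -24 90]
step 0: K = P̄·Hᵀ·S⁻¹ = [84/173 -2/519; -4/519 758/1557]
step 0: x' = x̄ + K·y = [523/519, 560/1557]
step 0: P' = (I − K·H)·P̄ = [42/173 -2/519; -2/519 758/1557]
step 1: x̄ = F·x = [-1009/1557, -2689/1557]
step 1: P̄ = F·P·Fᵀ + Q = [7376/1557 -1144/1557; -1144/1557 9614/1557]
step 1: y = z − H·x̄ = [5132/1557, 10049/1557]
step 1: S = H·P̄·Hᵀ + R = [31061/1557 -4576/1557; -4576/1557 41570/1557]
step 1: K = P̄·Hᵀ·S⁻¹ = [193568/407921 -1144/407921; -2288/407921 188430/407921]
step 1: x' = x̄ + K·y = [366283/407921, 504105/407921]
step 1: P' = (I − K·H)·P̄ = [96784/407921 -1144/407921; -1144/407921 188430/407921]
step 2: x̄ = F·x = [137822/407921, -1374493/407921]
step 2: P̄ = F·P·Fᵀ + Q = [1919186/407921 -281220/407921; -281220/407921 2477612/407921]
step 2: y = z − H·x̄ = [948119/407921, 3156907/407921]
step 2: S = H·P̄·Hᵀ + R = [8084665/407921 -1124880/407921; -1124880/407921 10726290/407921]
step 2: K = P̄·Hᵀ·S⁻¹ = [1104212/2327605 -18748/6982815; -37496/6982815 9665756/20948445]
step 2: x' = x̄ + K·y = [9913618/6982815, 791207/4189689]
step 2: P' = (I − K·H)·P̄ = [552106/2327605 -18748/6982815; -18748/6982815 9665756/20948445]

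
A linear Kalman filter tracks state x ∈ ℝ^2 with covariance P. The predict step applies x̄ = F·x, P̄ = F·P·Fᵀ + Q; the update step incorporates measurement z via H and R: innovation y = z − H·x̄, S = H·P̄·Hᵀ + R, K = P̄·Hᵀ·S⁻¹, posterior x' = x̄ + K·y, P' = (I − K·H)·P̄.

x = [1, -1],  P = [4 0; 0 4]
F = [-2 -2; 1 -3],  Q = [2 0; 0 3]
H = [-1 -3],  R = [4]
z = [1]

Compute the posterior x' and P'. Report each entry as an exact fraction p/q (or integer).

x' = [-1066/521, 199/521]
P' = [10990/521 -3554/521; -3554/521 1378/521]

x̄ = F·x = [0, 4]
P̄ = F·P·Fᵀ + Q = [34 16; 16 43]
y = z − H·x̄ = [13]
S = H·P̄·Hᵀ + R = [521]
K = P̄·Hᵀ·S⁻¹ = [-82/521; -145/521]
x' = x̄ + K·y = [-1066/521, 199/521]
P' = (I − K·H)·P̄ = [10990/521 -3554/521; -3554/521 1378/521]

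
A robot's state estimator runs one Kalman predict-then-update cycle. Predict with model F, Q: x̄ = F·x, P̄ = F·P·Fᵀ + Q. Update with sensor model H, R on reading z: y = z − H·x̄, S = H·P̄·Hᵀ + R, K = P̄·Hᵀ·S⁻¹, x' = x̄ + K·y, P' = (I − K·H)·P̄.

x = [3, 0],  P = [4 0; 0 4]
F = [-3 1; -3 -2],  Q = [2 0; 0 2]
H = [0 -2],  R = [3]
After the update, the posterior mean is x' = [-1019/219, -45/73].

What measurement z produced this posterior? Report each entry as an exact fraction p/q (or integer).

z = [1]

x̄ = F·x = [-9, -9]
P̄ = F·P·Fᵀ + Q = [42 28; 28 54]
S = H·P̄·Hᵀ + R = [219]
K = P̄·Hᵀ·S⁻¹ = [-56/219; -36/73]
x' − x̄ = [952/219, 612/73] = K·y
y = (KᵀK)⁻¹·Kᵀ·(x' − x̄) = [-17]
z = y + H·x̄ = [-17] + [18] = [1]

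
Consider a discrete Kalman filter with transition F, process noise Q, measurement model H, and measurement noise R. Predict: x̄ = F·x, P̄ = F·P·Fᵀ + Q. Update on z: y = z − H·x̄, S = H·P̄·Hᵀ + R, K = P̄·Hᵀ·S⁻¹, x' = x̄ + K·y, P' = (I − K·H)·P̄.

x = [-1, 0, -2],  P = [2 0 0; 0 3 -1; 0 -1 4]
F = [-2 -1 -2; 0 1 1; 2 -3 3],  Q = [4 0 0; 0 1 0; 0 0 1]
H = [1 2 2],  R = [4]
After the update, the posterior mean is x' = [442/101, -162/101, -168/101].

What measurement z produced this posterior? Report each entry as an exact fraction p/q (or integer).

x̄ = F·x = [6, -2, -8]
P̄ = F·P·Fᵀ + Q = [27 -8 -26; -8 6 3; -26 3 90]
S = H·P̄·Hᵀ + R = [303]
K = P̄·Hᵀ·S⁻¹ = [-41/303; 10/303; 160/303]
x' − x̄ = [-164/101, 40/101, 640/101] = K·y
y = (KᵀK)⁻¹·Kᵀ·(x' − x̄) = [12]
z = y + H·x̄ = [12] + [-14] = [-2]

z = [-2]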